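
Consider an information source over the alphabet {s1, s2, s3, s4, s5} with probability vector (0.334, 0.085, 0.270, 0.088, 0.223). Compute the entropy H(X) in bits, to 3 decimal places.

H = −Σ pᵢ log₂ pᵢ.
−0.334·log₂(0.334) = 0.5284
−0.085·log₂(0.085) = 0.3023
−0.270·log₂(0.270) = 0.5100
−0.088·log₂(0.088) = 0.3086
−0.223·log₂(0.223) = 0.4828
Sum ≈ 2.1321 → 2.132 bits.

2.132 bits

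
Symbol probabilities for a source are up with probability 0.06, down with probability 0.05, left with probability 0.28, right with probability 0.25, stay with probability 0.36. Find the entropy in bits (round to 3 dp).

H = −Σ pᵢ log₂ pᵢ.
−0.06·log₂(0.06) = 0.2435
−0.05·log₂(0.05) = 0.2161
−0.28·log₂(0.28) = 0.5142
−0.25·log₂(0.25) = 0.5000
−0.36·log₂(0.36) = 0.5306
Sum ≈ 2.0045 → 2.004 bits.

2.004 bits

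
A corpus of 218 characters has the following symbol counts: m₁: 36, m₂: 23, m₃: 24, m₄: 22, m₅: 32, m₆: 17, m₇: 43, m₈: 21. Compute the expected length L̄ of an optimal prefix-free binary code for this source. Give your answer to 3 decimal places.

2.977 bits/symbol

Probabilities are the counts divided by 218.
Repeatedly combine the two least-probable nodes; the expected code length is the sum of the merged weights.
merge 17/218 + 21/218 → 19/109
merge 11/109 + 23/218 → 45/218
merge 12/109 + 16/109 → 28/109
merge 18/109 + 19/109 → 37/109
merge 43/218 + 45/218 → 44/109
merge 28/109 + 37/109 → 65/109
merge 44/109 + 65/109 → 1
L = 19/109 + 45/218 + 28/109 + 37/109 + 44/109 + 65/109 + 1 = 649/218 ≈ 2.977 bits/symbol.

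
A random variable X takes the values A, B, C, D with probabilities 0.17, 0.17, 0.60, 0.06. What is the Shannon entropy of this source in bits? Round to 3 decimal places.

H = −Σ pᵢ log₂ pᵢ.
−0.17·log₂(0.17) = 0.4346
−0.17·log₂(0.17) = 0.4346
−0.60·log₂(0.60) = 0.4422
−0.06·log₂(0.06) = 0.2435
Sum ≈ 1.5549 → 1.555 bits.

1.555 bits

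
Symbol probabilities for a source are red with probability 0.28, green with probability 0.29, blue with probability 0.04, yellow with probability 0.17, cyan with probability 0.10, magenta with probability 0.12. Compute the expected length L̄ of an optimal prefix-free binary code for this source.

2.4 bits/symbol

Repeatedly combine the two least-probable nodes; the expected code length is the sum of the merged weights.
merge 1/25 + 1/10 → 7/50
merge 3/25 + 7/50 → 13/50
merge 17/100 + 13/50 → 43/100
merge 7/25 + 29/100 → 57/100
merge 43/100 + 57/100 → 1
L = 7/50 + 13/50 + 43/100 + 57/100 + 1 = 12/5 = 2.4 bits/symbol.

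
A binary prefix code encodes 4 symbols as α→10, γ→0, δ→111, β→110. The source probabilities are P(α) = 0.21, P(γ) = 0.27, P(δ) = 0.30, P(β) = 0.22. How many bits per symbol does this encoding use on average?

L̄ = Σ pᵢ·ℓᵢ = 0.21·2 + 0.27·1 + 0.30·3 + 0.22·3 = 2.25 bits/symbol.

2.25 bits/symbol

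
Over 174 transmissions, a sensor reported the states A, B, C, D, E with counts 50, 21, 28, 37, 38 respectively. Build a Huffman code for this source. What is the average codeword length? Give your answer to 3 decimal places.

2.282 bits/symbol

Probabilities are the counts divided by 174.
Repeatedly combine the two least-probable nodes; the expected code length is the sum of the merged weights.
merge 7/58 + 14/87 → 49/174
merge 37/174 + 19/87 → 25/58
merge 49/174 + 25/87 → 33/58
merge 25/58 + 33/58 → 1
L = 49/174 + 25/58 + 33/58 + 1 = 397/174 ≈ 2.282 bits/symbol.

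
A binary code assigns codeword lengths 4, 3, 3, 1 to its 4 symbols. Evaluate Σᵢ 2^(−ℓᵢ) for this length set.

With common denominator 2^4 = 16: Σ 2^(−ℓᵢ) = 1/16 + 2/16 + 2/16 + 8/16 = 13/16 = 0.8125.

0.8125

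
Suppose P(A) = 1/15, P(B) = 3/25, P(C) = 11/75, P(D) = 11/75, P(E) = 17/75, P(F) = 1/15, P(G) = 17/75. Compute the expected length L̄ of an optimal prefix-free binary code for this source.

2.68 bits/symbol

Repeatedly combine the two least-probable nodes; the expected code length is the sum of the merged weights.
merge 1/15 + 1/15 → 2/15
merge 3/25 + 2/15 → 19/75
merge 11/75 + 11/75 → 22/75
merge 17/75 + 17/75 → 34/75
merge 19/75 + 22/75 → 41/75
merge 34/75 + 41/75 → 1
L = 2/15 + 19/75 + 22/75 + 34/75 + 41/75 + 1 = 67/25 = 2.68 bits/symbol.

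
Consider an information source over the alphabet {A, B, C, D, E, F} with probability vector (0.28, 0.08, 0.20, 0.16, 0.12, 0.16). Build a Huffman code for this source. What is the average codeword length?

2.52 bits/symbol

Repeatedly combine the two least-probable nodes; the expected code length is the sum of the merged weights.
merge 2/25 + 3/25 → 1/5
merge 4/25 + 4/25 → 8/25
merge 1/5 + 1/5 → 2/5
merge 7/25 + 8/25 → 3/5
merge 2/5 + 3/5 → 1
L = 1/5 + 8/25 + 2/5 + 3/5 + 1 = 63/25 = 2.52 bits/symbol.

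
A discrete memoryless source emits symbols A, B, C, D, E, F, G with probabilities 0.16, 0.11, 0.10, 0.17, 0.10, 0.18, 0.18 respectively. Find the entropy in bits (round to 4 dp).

H = −Σ pᵢ log₂ pᵢ.
−0.16·log₂(0.16) = 0.4230
−0.11·log₂(0.11) = 0.3503
−0.10·log₂(0.10) = 0.3322
−0.17·log₂(0.17) = 0.4346
−0.10·log₂(0.10) = 0.3322
−0.18·log₂(0.18) = 0.4453
−0.18·log₂(0.18) = 0.4453
Sum ≈ 2.7629 → 2.7629 bits.

2.7629 bits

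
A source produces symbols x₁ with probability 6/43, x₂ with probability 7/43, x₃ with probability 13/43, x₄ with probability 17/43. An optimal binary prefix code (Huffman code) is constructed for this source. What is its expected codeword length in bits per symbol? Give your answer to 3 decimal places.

1.907 bits/symbol

Repeatedly combine the two least-probable nodes; the expected code length is the sum of the merged weights.
merge 6/43 + 7/43 → 13/43
merge 13/43 + 13/43 → 26/43
merge 17/43 + 26/43 → 1
L = 13/43 + 26/43 + 1 = 82/43 ≈ 1.907 bits/symbol.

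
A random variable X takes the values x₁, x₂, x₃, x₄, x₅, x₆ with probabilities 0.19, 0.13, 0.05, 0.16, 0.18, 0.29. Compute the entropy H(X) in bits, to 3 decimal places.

H = −Σ pᵢ log₂ pᵢ.
−0.19·log₂(0.19) = 0.4552
−0.13·log₂(0.13) = 0.3826
−0.05·log₂(0.05) = 0.2161
−0.16·log₂(0.16) = 0.4230
−0.18·log₂(0.18) = 0.4453
−0.29·log₂(0.29) = 0.5179
Sum ≈ 2.4402 → 2.440 bits.

2.440 bits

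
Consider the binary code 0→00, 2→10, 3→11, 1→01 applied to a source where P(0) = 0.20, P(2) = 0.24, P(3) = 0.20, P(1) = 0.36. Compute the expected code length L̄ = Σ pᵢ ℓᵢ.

2 bits/symbol

L̄ = Σ pᵢ·ℓᵢ = 0.20·2 + 0.24·2 + 0.20·2 + 0.36·2 = 2 bits/symbol.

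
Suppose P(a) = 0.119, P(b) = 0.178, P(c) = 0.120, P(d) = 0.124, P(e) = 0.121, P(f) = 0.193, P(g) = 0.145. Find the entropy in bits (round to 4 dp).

H = −Σ pᵢ log₂ pᵢ.
−0.119·log₂(0.119) = 0.3654
−0.178·log₂(0.178) = 0.4432
−0.120·log₂(0.120) = 0.3671
−0.124·log₂(0.124) = 0.3734
−0.121·log₂(0.121) = 0.3687
−0.193·log₂(0.193) = 0.4581
−0.145·log₂(0.145) = 0.4040
Sum ≈ 2.7799 → 2.7799 bits.

2.7799 bits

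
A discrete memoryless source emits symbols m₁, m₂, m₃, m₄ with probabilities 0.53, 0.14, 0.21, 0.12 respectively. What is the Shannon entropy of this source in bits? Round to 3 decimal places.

1.722 bits

H = −Σ pᵢ log₂ pᵢ.
−0.53·log₂(0.53) = 0.4854
−0.14·log₂(0.14) = 0.3971
−0.21·log₂(0.21) = 0.4728
−0.12·log₂(0.12) = 0.3671
Sum ≈ 1.7224 → 1.722 bits.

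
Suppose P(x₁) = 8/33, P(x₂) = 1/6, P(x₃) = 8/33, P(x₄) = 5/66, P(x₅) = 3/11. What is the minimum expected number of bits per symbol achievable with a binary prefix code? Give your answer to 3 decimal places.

2.242 bits/symbol

Repeatedly combine the two least-probable nodes; the expected code length is the sum of the merged weights.
merge 5/66 + 1/6 → 8/33
merge 8/33 + 8/33 → 16/33
merge 8/33 + 3/11 → 17/33
merge 16/33 + 17/33 → 1
L = 8/33 + 16/33 + 17/33 + 1 = 74/33 ≈ 2.242 bits/symbol.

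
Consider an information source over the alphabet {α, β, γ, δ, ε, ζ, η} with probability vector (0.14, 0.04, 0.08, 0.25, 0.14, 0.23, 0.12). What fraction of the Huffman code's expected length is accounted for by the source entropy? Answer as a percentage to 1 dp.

Entropy H = −Σ p log₂ p ≈ 2.6262 bits.
Huffman merges: 1/25+2/25→3/25; 3/25+3/25→6/25; 7/50+7/50→7/25; 23/100+6/25→47/100; 1/4+7/25→53/100; 47/100+53/100→1. L = 66/25 ≈ 2.6400.
Efficiency = H/L = 2.6262/2.6400 = 99.5%.

99.5%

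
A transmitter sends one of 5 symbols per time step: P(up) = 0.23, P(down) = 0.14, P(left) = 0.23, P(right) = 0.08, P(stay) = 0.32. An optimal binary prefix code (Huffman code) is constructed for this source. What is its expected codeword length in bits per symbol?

2.22 bits/symbol

Repeatedly combine the two least-probable nodes; the expected code length is the sum of the merged weights.
merge 2/25 + 7/50 → 11/50
merge 11/50 + 23/100 → 9/20
merge 23/100 + 8/25 → 11/20
merge 9/20 + 11/20 → 1
L = 11/50 + 9/20 + 11/20 + 1 = 111/50 = 2.22 bits/symbol.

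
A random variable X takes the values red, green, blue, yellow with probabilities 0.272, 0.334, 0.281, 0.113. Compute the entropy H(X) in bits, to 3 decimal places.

1.909 bits

H = −Σ pᵢ log₂ pᵢ.
−0.272·log₂(0.272) = 0.5109
−0.334·log₂(0.334) = 0.5284
−0.281·log₂(0.281) = 0.5146
−0.113·log₂(0.113) = 0.3555
Sum ≈ 1.9094 → 1.909 bits.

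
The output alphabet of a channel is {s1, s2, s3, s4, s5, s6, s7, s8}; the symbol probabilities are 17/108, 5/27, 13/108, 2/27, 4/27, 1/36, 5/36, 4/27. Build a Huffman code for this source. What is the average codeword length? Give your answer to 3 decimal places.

Repeatedly combine the two least-probable nodes; the expected code length is the sum of the merged weights.
merge 1/36 + 2/27 → 11/108
merge 11/108 + 13/108 → 2/9
merge 5/36 + 4/27 → 31/108
merge 4/27 + 17/108 → 11/36
merge 5/27 + 2/9 → 11/27
merge 31/108 + 11/36 → 16/27
merge 11/27 + 16/27 → 1
L = 11/108 + 2/9 + 31/108 + 11/36 + 11/27 + 16/27 + 1 = 35/12 ≈ 2.917 bits/symbol.

2.917 bits/symbol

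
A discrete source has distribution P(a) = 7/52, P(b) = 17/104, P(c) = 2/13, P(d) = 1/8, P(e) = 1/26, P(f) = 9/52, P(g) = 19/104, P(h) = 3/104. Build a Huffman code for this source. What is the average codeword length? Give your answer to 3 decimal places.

2.885 bits/symbol

Repeatedly combine the two least-probable nodes; the expected code length is the sum of the merged weights.
merge 3/104 + 1/26 → 7/104
merge 7/104 + 1/8 → 5/26
merge 7/52 + 2/13 → 15/52
merge 17/104 + 9/52 → 35/104
merge 19/104 + 5/26 → 3/8
merge 15/52 + 35/104 → 5/8
merge 3/8 + 5/8 → 1
L = 7/104 + 5/26 + 15/52 + 35/104 + 3/8 + 5/8 + 1 = 75/26 ≈ 2.885 bits/symbol.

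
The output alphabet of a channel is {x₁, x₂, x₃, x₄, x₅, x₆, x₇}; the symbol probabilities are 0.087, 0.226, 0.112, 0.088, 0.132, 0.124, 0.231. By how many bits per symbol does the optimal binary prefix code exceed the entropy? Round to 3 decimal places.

0.017 bits

Entropy H = −Σ p log₂ p ≈ 2.7011 bits.
Huffman merges: 87/1000+11/125→7/40; 14/125+31/250→59/250; 33/250+7/40→307/1000; 113/500+231/1000→457/1000; 59/250+307/1000→543/1000; 457/1000+543/1000→1. L = 1359/500 ≈ 2.7180.
L − H = 2.7180 − 2.7011 = 0.017 bits.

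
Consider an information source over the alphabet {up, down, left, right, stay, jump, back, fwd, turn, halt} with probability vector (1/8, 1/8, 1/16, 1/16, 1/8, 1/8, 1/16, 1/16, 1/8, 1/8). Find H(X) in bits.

3.25 bits

Each probability is a power of 1/2, so log₂(1/p) is an integer.
H = Σ p·log₂(1/p) = 1/8·3 + 1/8·3 + 1/16·4 + 1/16·4 + 1/8·3 + 1/8·3 + 1/16·4 + 1/16·4 + 1/8·3 + 1/8·3 = 3.25 bits.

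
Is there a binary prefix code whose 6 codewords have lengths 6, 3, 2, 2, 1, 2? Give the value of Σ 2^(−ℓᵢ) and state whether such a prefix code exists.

1.390625; no

With common denominator 2^6 = 64: Σ 2^(−ℓᵢ) = 1/64 + 8/64 + 16/64 + 16/64 + 32/64 + 16/64 = 89/64 = 1.390625.
Kraft's inequality requires Σ ≤ 1; here Σ = 1.390625 > 1, so no such prefix code exists.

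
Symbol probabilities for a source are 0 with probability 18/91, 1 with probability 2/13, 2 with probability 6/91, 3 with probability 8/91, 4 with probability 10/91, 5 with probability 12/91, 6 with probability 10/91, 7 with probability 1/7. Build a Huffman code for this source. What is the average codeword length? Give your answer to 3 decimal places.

Repeatedly combine the two least-probable nodes; the expected code length is the sum of the merged weights.
merge 6/91 + 8/91 → 2/13
merge 10/91 + 10/91 → 20/91
merge 12/91 + 1/7 → 25/91
merge 2/13 + 2/13 → 4/13
merge 18/91 + 20/91 → 38/91
merge 25/91 + 4/13 → 53/91
merge 38/91 + 53/91 → 1
L = 2/13 + 20/91 + 25/91 + 4/13 + 38/91 + 53/91 + 1 = 269/91 ≈ 2.956 bits/symbol.

2.956 bits/symbol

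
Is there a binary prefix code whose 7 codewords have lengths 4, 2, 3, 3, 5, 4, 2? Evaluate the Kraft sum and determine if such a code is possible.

0.90625; yes

With common denominator 2^5 = 32: Σ 2^(−ℓᵢ) = 2/32 + 8/32 + 4/32 + 4/32 + 1/32 + 2/32 + 8/32 = 29/32 = 0.90625.
Kraft's inequality requires Σ ≤ 1; here Σ = 0.90625 ≤ 1, so such a prefix code exists.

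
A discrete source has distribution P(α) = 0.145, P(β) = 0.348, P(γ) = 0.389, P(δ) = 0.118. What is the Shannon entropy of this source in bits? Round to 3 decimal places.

1.828 bits

H = −Σ pᵢ log₂ pᵢ.
−0.145·log₂(0.145) = 0.4040
−0.348·log₂(0.348) = 0.5299
−0.389·log₂(0.389) = 0.5299
−0.118·log₂(0.118) = 0.3638
Sum ≈ 1.8276 → 1.828 bits.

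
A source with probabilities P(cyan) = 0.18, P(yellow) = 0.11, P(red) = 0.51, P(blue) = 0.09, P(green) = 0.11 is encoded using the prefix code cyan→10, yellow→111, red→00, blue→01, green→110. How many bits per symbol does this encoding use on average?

L̄ = Σ pᵢ·ℓᵢ = 0.18·2 + 0.11·3 + 0.51·2 + 0.09·2 + 0.11·3 = 2.22 bits/symbol.

2.22 bits/symbol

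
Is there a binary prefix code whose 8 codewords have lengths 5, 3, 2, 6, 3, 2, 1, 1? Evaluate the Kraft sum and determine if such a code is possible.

1.796875; no

With common denominator 2^6 = 64: Σ 2^(−ℓᵢ) = 2/64 + 8/64 + 16/64 + 1/64 + 8/64 + 16/64 + 32/64 + 32/64 = 115/64 = 1.796875.
Kraft's inequality requires Σ ≤ 1; here Σ = 1.796875 > 1, so no such prefix code exists.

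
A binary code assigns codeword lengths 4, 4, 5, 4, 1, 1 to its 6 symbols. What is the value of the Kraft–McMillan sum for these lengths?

1.21875

With common denominator 2^5 = 32: Σ 2^(−ℓᵢ) = 2/32 + 2/32 + 1/32 + 2/32 + 16/32 + 16/32 = 39/32 = 1.21875.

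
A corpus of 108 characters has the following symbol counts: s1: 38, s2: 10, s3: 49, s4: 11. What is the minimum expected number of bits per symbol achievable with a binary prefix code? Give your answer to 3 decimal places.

1.741 bits/symbol

Probabilities are the counts divided by 108.
Repeatedly combine the two least-probable nodes; the expected code length is the sum of the merged weights.
merge 5/54 + 11/108 → 7/36
merge 7/36 + 19/54 → 59/108
merge 49/108 + 59/108 → 1
L = 7/36 + 59/108 + 1 = 47/27 ≈ 1.741 bits/symbol.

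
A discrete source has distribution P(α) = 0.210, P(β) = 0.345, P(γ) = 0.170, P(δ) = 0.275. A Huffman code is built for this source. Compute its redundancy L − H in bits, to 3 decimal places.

0.051 bits

Entropy H = −Σ p log₂ p ≈ 1.9493 bits.
Huffman merges: 17/100+21/100→19/50; 11/40+69/200→31/50; 19/50+31/50→1. L = 2 ≈ 2.0000.
L − H = 2.0000 − 1.9493 = 0.051 bits.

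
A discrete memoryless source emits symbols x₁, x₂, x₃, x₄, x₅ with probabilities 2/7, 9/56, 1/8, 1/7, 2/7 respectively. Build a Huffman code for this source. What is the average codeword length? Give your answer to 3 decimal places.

2.268 bits/symbol

Repeatedly combine the two least-probable nodes; the expected code length is the sum of the merged weights.
merge 1/8 + 1/7 → 15/56
merge 9/56 + 15/56 → 3/7
merge 2/7 + 2/7 → 4/7
merge 3/7 + 4/7 → 1
L = 15/56 + 3/7 + 4/7 + 1 = 127/56 ≈ 2.268 bits/symbol.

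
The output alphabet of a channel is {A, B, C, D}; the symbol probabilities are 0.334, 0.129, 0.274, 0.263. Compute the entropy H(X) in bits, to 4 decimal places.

1.9281 bits

H = −Σ pᵢ log₂ pᵢ.
−0.334·log₂(0.334) = 0.5284
−0.129·log₂(0.129) = 0.3811
−0.274·log₂(0.274) = 0.5118
−0.263·log₂(0.263) = 0.5068
Sum ≈ 1.9281 → 1.9281 bits.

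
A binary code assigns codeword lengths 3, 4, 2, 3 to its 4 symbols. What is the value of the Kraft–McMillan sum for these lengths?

With common denominator 2^4 = 16: Σ 2^(−ℓᵢ) = 2/16 + 1/16 + 4/16 + 2/16 = 9/16 = 0.5625.

0.5625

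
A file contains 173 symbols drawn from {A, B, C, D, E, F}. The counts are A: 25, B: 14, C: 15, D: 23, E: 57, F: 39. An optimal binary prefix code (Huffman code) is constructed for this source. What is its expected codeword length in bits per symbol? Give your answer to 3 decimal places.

2.445 bits/symbol

Probabilities are the counts divided by 173.
Repeatedly combine the two least-probable nodes; the expected code length is the sum of the merged weights.
merge 14/173 + 15/173 → 29/173
merge 23/173 + 25/173 → 48/173
merge 29/173 + 39/173 → 68/173
merge 48/173 + 57/173 → 105/173
merge 68/173 + 105/173 → 1
L = 29/173 + 48/173 + 68/173 + 105/173 + 1 = 423/173 ≈ 2.445 bits/symbol.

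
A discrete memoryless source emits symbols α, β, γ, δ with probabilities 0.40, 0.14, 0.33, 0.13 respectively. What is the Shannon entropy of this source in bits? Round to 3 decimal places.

H = −Σ pᵢ log₂ pᵢ.
−0.40·log₂(0.40) = 0.5288
−0.14·log₂(0.14) = 0.3971
−0.33·log₂(0.33) = 0.5278
−0.13·log₂(0.13) = 0.3826
Sum ≈ 1.8363 → 1.836 bits.

1.836 bits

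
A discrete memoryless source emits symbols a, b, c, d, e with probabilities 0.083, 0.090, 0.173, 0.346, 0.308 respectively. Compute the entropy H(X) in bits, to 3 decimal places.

2.102 bits

H = −Σ pᵢ log₂ pᵢ.
−0.083·log₂(0.083) = 0.2980
−0.090·log₂(0.090) = 0.3127
−0.173·log₂(0.173) = 0.4379
−0.346·log₂(0.346) = 0.5298
−0.308·log₂(0.308) = 0.5233
Sum ≈ 2.1016 → 2.102 bits.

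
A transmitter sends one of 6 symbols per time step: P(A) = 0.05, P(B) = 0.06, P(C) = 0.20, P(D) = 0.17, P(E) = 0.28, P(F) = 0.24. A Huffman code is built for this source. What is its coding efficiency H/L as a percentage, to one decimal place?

99.0%

Entropy H = −Σ p log₂ p ≈ 2.3670 bits.
Huffman merges: 1/20+3/50→11/100; 11/100+17/100→7/25; 1/5+6/25→11/25; 7/25+7/25→14/25; 11/25+14/25→1. L = 239/100 ≈ 2.3900.
Efficiency = H/L = 2.3670/2.3900 = 99.0%.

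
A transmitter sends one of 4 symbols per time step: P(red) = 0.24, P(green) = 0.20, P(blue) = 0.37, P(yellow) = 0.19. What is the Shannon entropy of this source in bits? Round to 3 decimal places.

1.944 bits

H = −Σ pᵢ log₂ pᵢ.
−0.24·log₂(0.24) = 0.4941
−0.20·log₂(0.20) = 0.4644
−0.37·log₂(0.37) = 0.5307
−0.19·log₂(0.19) = 0.4552
Sum ≈ 1.9445 → 1.944 bits.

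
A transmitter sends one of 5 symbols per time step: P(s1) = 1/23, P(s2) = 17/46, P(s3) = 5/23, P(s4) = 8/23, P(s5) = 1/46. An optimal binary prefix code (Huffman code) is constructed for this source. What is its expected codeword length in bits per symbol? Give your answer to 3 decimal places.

Repeatedly combine the two least-probable nodes; the expected code length is the sum of the merged weights.
merge 1/46 + 1/23 → 3/46
merge 3/46 + 5/23 → 13/46
merge 13/46 + 8/23 → 29/46
merge 17/46 + 29/46 → 1
L = 3/46 + 13/46 + 29/46 + 1 = 91/46 ≈ 1.978 bits/symbol.

1.978 bits/symbol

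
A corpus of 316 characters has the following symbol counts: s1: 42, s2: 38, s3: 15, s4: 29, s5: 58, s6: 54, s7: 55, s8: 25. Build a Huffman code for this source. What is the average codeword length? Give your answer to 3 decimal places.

2.943 bits/symbol

Probabilities are the counts divided by 316.
Repeatedly combine the two least-probable nodes; the expected code length is the sum of the merged weights.
merge 15/316 + 25/316 → 10/79
merge 29/316 + 19/158 → 67/316
merge 10/79 + 21/158 → 41/158
merge 27/158 + 55/316 → 109/316
merge 29/158 + 67/316 → 125/316
merge 41/158 + 109/316 → 191/316
merge 125/316 + 191/316 → 1
L = 10/79 + 67/316 + 41/158 + 109/316 + 125/316 + 191/316 + 1 = 465/158 ≈ 2.943 bits/symbol.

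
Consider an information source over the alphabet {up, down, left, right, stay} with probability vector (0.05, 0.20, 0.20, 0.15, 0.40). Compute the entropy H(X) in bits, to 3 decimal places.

H = −Σ pᵢ log₂ pᵢ.
−0.05·log₂(0.05) = 0.2161
−0.20·log₂(0.20) = 0.4644
−0.20·log₂(0.20) = 0.4644
−0.15·log₂(0.15) = 0.4105
−0.40·log₂(0.40) = 0.5288
Sum ≈ 2.0842 → 2.084 bits.

2.084 bits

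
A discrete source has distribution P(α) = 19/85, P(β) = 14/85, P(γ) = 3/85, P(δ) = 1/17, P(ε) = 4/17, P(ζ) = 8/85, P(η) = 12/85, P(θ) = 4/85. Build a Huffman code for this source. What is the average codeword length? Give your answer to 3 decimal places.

Repeatedly combine the two least-probable nodes; the expected code length is the sum of the merged weights.
merge 3/85 + 4/85 → 7/85
merge 1/17 + 7/85 → 12/85
merge 8/85 + 12/85 → 4/17
merge 12/85 + 14/85 → 26/85
merge 19/85 + 4/17 → 39/85
merge 4/17 + 26/85 → 46/85
merge 39/85 + 46/85 → 1
L = 7/85 + 12/85 + 4/17 + 26/85 + 39/85 + 46/85 + 1 = 47/17 ≈ 2.765 bits/symbol.

2.765 bits/symbol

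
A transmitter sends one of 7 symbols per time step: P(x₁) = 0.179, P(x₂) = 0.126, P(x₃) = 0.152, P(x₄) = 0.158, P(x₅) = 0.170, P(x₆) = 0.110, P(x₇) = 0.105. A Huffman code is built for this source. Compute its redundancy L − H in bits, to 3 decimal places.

0.040 bits

Entropy H = −Σ p log₂ p ≈ 2.7808 bits.
Huffman merges: 21/200+11/100→43/200; 63/500+19/125→139/500; 79/500+17/100→41/125; 179/1000+43/200→197/500; 139/500+41/125→303/500; 197/500+303/500→1. L = 2821/1000 ≈ 2.8210.
L − H = 2.8210 − 2.7808 = 0.040 bits.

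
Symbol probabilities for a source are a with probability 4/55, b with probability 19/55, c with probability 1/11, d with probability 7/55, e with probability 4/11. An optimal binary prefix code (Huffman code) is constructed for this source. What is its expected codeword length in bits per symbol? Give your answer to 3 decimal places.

2.091 bits/symbol

Repeatedly combine the two least-probable nodes; the expected code length is the sum of the merged weights.
merge 4/55 + 1/11 → 9/55
merge 7/55 + 9/55 → 16/55
merge 16/55 + 19/55 → 7/11
merge 4/11 + 7/11 → 1
L = 9/55 + 16/55 + 7/11 + 1 = 23/11 ≈ 2.091 bits/symbol.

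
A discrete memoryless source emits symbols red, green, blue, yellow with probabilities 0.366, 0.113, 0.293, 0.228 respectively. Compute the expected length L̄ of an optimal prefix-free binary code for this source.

1.975 bits/symbol

Repeatedly combine the two least-probable nodes; the expected code length is the sum of the merged weights.
merge 113/1000 + 57/250 → 341/1000
merge 293/1000 + 341/1000 → 317/500
merge 183/500 + 317/500 → 1
L = 341/1000 + 317/500 + 1 = 79/40 = 1.975 bits/symbol.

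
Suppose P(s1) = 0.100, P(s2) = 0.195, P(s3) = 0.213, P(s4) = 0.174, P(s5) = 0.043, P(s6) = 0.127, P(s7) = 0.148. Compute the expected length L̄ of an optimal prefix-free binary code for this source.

Repeatedly combine the two least-probable nodes; the expected code length is the sum of the merged weights.
merge 43/1000 + 1/10 → 143/1000
merge 127/1000 + 143/1000 → 27/100
merge 37/250 + 87/500 → 161/500
merge 39/200 + 213/1000 → 51/125
merge 27/100 + 161/500 → 74/125
merge 51/125 + 74/125 → 1
L = 143/1000 + 27/100 + 161/500 + 51/125 + 74/125 + 1 = 547/200 = 2.735 bits/symbol.

2.735 bits/symbol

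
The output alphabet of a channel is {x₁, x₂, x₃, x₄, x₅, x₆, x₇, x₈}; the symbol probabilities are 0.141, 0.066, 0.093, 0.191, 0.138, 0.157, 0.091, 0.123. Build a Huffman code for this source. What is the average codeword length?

2.966 bits/symbol

Repeatedly combine the two least-probable nodes; the expected code length is the sum of the merged weights.
merge 33/500 + 91/1000 → 157/1000
merge 93/1000 + 123/1000 → 27/125
merge 69/500 + 141/1000 → 279/1000
merge 157/1000 + 157/1000 → 157/500
merge 191/1000 + 27/125 → 407/1000
merge 279/1000 + 157/500 → 593/1000
merge 407/1000 + 593/1000 → 1
L = 157/1000 + 27/125 + 279/1000 + 157/500 + 407/1000 + 593/1000 + 1 = 1483/500 = 2.966 bits/symbol.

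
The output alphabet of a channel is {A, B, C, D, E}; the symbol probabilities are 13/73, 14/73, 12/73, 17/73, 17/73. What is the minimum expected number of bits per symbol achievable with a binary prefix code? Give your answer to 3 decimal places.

Repeatedly combine the two least-probable nodes; the expected code length is the sum of the merged weights.
merge 12/73 + 13/73 → 25/73
merge 14/73 + 17/73 → 31/73
merge 17/73 + 25/73 → 42/73
merge 31/73 + 42/73 → 1
L = 25/73 + 31/73 + 42/73 + 1 = 171/73 ≈ 2.342 bits/symbol.

2.342 bits/symbol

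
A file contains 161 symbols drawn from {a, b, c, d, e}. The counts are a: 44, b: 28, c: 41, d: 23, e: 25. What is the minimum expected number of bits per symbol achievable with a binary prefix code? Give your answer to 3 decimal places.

Probabilities are the counts divided by 161.
Repeatedly combine the two least-probable nodes; the expected code length is the sum of the merged weights.
merge 1/7 + 25/161 → 48/161
merge 4/23 + 41/161 → 3/7
merge 44/161 + 48/161 → 4/7
merge 3/7 + 4/7 → 1
L = 48/161 + 3/7 + 4/7 + 1 = 370/161 ≈ 2.298 bits/symbol.

2.298 bits/symbol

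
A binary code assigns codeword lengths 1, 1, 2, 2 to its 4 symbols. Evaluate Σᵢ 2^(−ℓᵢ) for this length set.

1.5

With common denominator 2^2 = 4: Σ 2^(−ℓᵢ) = 2/4 + 2/4 + 1/4 + 1/4 = 6/4 = 1.5.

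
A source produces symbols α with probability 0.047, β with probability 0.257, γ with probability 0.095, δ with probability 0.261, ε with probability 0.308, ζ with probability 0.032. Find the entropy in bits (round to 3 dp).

2.222 bits

H = −Σ pᵢ log₂ pᵢ.
−0.047·log₂(0.047) = 0.2073
−0.257·log₂(0.257) = 0.5038
−0.095·log₂(0.095) = 0.3226
−0.261·log₂(0.261) = 0.5058
−0.308·log₂(0.308) = 0.5233
−0.032·log₂(0.032) = 0.1589
Sum ≈ 2.2217 → 2.222 bits.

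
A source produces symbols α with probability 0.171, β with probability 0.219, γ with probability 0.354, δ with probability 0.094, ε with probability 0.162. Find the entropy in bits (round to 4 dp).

2.1919 bits

H = −Σ pᵢ log₂ pᵢ.
−0.171·log₂(0.171) = 0.4357
−0.219·log₂(0.219) = 0.4798
−0.354·log₂(0.354) = 0.5304
−0.094·log₂(0.094) = 0.3207
−0.162·log₂(0.162) = 0.4254
Sum ≈ 2.1919 → 2.1919 bits.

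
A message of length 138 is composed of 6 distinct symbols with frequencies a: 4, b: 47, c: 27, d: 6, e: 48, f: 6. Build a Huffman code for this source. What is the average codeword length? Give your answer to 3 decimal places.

Probabilities are the counts divided by 138.
Repeatedly combine the two least-probable nodes; the expected code length is the sum of the merged weights.
merge 2/69 + 1/23 → 5/69
merge 1/23 + 5/69 → 8/69
merge 8/69 + 9/46 → 43/138
merge 43/138 + 47/138 → 15/23
merge 8/23 + 15/23 → 1
L = 5/69 + 8/69 + 43/138 + 15/23 + 1 = 99/46 ≈ 2.152 bits/symbol.

2.152 bits/symbol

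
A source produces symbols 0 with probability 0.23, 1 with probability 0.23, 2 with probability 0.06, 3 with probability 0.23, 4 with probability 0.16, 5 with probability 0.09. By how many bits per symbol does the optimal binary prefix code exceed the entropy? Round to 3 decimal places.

Entropy H = −Σ p log₂ p ≈ 2.4422 bits.
Huffman merges: 3/50+9/100→3/20; 3/20+4/25→31/100; 23/100+23/100→23/50; 23/100+31/100→27/50; 23/50+27/50→1. L = 123/50 ≈ 2.4600.
L − H = 2.4600 − 2.4422 = 0.018 bits.

0.018 bits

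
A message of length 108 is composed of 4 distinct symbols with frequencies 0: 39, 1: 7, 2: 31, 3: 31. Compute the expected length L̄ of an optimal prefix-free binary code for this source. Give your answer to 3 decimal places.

Probabilities are the counts divided by 108.
Repeatedly combine the two least-probable nodes; the expected code length is the sum of the merged weights.
merge 7/108 + 31/108 → 19/54
merge 31/108 + 19/54 → 23/36
merge 13/36 + 23/36 → 1
L = 19/54 + 23/36 + 1 = 215/108 ≈ 1.991 bits/symbol.

1.991 bits/symbol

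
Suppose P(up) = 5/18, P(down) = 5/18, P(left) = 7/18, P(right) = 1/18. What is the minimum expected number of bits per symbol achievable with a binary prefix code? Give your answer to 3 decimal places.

Repeatedly combine the two least-probable nodes; the expected code length is the sum of the merged weights.
merge 1/18 + 5/18 → 1/3
merge 5/18 + 1/3 → 11/18
merge 7/18 + 11/18 → 1
L = 1/3 + 11/18 + 1 = 35/18 ≈ 1.944 bits/symbol.

1.944 bits/symbol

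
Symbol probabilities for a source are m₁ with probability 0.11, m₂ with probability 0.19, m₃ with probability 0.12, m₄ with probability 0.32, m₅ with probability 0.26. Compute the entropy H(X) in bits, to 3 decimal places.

H = −Σ pᵢ log₂ pᵢ.
−0.11·log₂(0.11) = 0.3503
−0.19·log₂(0.19) = 0.4552
−0.12·log₂(0.12) = 0.3671
−0.32·log₂(0.32) = 0.5260
−0.26·log₂(0.26) = 0.5053
Sum ≈ 2.2039 → 2.204 bits.

2.204 bits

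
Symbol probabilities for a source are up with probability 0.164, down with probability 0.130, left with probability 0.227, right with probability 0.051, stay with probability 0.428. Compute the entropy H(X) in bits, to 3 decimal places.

H = −Σ pᵢ log₂ pᵢ.
−0.164·log₂(0.164) = 0.4278
−0.130·log₂(0.130) = 0.3826
−0.227·log₂(0.227) = 0.4856
−0.051·log₂(0.051) = 0.2190
−0.428·log₂(0.428) = 0.5240
Sum ≈ 2.0390 → 2.039 bits.

2.039 bits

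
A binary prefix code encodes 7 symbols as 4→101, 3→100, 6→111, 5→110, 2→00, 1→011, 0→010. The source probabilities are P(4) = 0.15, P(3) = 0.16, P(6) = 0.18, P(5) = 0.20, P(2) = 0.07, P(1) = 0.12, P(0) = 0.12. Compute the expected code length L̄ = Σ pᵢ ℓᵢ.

L̄ = Σ pᵢ·ℓᵢ = 0.15·3 + 0.16·3 + 0.18·3 + 0.20·3 + 0.07·2 + 0.12·3 + 0.12·3 = 2.93 bits/symbol.

2.93 bits/symbol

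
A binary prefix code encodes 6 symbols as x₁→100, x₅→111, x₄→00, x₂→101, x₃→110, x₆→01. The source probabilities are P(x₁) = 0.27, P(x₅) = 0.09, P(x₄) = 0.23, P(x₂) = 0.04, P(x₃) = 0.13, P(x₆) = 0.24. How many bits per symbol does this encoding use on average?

2.53 bits/symbol

L̄ = Σ pᵢ·ℓᵢ = 0.27·3 + 0.09·3 + 0.23·2 + 0.04·3 + 0.13·3 + 0.24·2 = 2.53 bits/symbol.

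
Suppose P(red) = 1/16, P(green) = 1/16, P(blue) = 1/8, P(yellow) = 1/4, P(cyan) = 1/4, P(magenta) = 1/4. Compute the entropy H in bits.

Each probability is a power of 1/2, so log₂(1/p) is an integer.
H = Σ p·log₂(1/p) = 1/16·4 + 1/16·4 + 1/8·3 + 1/4·2 + 1/4·2 + 1/4·2 = 2.375 bits.

2.375 bits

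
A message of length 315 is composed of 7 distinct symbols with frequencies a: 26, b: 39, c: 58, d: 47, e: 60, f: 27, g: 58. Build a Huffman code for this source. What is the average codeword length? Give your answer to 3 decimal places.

2.794 bits/symbol

Probabilities are the counts divided by 315.
Repeatedly combine the two least-probable nodes; the expected code length is the sum of the merged weights.
merge 26/315 + 3/35 → 53/315
merge 13/105 + 47/315 → 86/315
merge 53/315 + 58/315 → 37/105
merge 58/315 + 4/21 → 118/315
merge 86/315 + 37/105 → 197/315
merge 118/315 + 197/315 → 1
L = 53/315 + 86/315 + 37/105 + 118/315 + 197/315 + 1 = 176/63 ≈ 2.794 bits/symbol.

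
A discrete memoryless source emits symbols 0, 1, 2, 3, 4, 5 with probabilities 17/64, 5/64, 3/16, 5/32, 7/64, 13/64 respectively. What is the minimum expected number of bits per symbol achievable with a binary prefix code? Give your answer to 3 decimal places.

2.531 bits/symbol

Repeatedly combine the two least-probable nodes; the expected code length is the sum of the merged weights.
merge 5/64 + 7/64 → 3/16
merge 5/32 + 3/16 → 11/32
merge 3/16 + 13/64 → 25/64
merge 17/64 + 11/32 → 39/64
merge 25/64 + 39/64 → 1
L = 3/16 + 11/32 + 25/64 + 39/64 + 1 = 81/32 ≈ 2.531 bits/symbol.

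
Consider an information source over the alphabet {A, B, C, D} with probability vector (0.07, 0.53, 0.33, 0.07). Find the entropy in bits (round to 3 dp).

H = −Σ pᵢ log₂ pᵢ.
−0.07·log₂(0.07) = 0.2686
−0.53·log₂(0.53) = 0.4854
−0.33·log₂(0.33) = 0.5278
−0.07·log₂(0.07) = 0.2686
Sum ≈ 1.5504 → 1.550 bits.

1.550 bits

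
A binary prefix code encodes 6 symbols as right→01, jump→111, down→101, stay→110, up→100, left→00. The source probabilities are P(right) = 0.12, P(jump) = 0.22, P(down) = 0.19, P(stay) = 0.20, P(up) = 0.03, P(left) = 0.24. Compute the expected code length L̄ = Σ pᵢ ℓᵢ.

L̄ = Σ pᵢ·ℓᵢ = 0.12·2 + 0.22·3 + 0.19·3 + 0.20·3 + 0.03·3 + 0.24·2 = 2.64 bits/symbol.

2.64 bits/symbol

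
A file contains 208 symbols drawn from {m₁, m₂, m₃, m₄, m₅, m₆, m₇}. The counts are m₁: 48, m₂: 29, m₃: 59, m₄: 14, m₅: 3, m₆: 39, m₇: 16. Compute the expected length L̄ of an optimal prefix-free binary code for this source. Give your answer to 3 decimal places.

2.538 bits/symbol

Probabilities are the counts divided by 208.
Repeatedly combine the two least-probable nodes; the expected code length is the sum of the merged weights.
merge 3/208 + 7/104 → 17/208
merge 1/13 + 17/208 → 33/208
merge 29/208 + 33/208 → 31/104
merge 3/16 + 3/13 → 87/208
merge 59/208 + 31/104 → 121/208
merge 87/208 + 121/208 → 1
L = 17/208 + 33/208 + 31/104 + 87/208 + 121/208 + 1 = 33/13 ≈ 2.538 bits/symbol.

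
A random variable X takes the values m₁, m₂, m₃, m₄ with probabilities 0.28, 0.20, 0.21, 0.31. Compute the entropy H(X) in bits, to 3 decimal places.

H = −Σ pᵢ log₂ pᵢ.
−0.28·log₂(0.28) = 0.5142
−0.20·log₂(0.20) = 0.4644
−0.21·log₂(0.21) = 0.4728
−0.31·log₂(0.31) = 0.5238
Sum ≈ 1.9752 → 1.975 bits.

1.975 bits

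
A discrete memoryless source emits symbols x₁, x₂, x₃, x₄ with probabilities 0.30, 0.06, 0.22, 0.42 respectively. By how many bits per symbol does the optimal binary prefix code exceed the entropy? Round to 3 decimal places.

0.089 bits

Entropy H = −Σ p log₂ p ≈ 1.7708 bits.
Huffman merges: 3/50+11/50→7/25; 7/25+3/10→29/50; 21/50+29/50→1. L = 93/50 ≈ 1.8600.
L − H = 1.8600 − 1.7708 = 0.089 bits.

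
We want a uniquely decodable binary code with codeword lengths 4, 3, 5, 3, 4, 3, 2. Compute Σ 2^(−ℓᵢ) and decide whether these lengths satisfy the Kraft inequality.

0.78125; yes

With common denominator 2^5 = 32: Σ 2^(−ℓᵢ) = 2/32 + 4/32 + 1/32 + 4/32 + 2/32 + 4/32 + 8/32 = 25/32 = 0.78125.
Kraft's inequality requires Σ ≤ 1; here Σ = 0.78125 ≤ 1, so such a prefix code exists.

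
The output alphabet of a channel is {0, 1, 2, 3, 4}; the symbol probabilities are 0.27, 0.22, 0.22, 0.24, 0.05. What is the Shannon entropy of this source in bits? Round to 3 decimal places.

2.181 bits

H = −Σ pᵢ log₂ pᵢ.
−0.27·log₂(0.27) = 0.5100
−0.22·log₂(0.22) = 0.4806
−0.22·log₂(0.22) = 0.4806
−0.24·log₂(0.24) = 0.4941
−0.05·log₂(0.05) = 0.2161
Sum ≈ 2.1814 → 2.181 bits.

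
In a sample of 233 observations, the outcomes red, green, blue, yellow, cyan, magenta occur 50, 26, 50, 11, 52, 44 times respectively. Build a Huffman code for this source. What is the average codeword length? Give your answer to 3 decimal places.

2.506 bits/symbol

Probabilities are the counts divided by 233.
Repeatedly combine the two least-probable nodes; the expected code length is the sum of the merged weights.
merge 11/233 + 26/233 → 37/233
merge 37/233 + 44/233 → 81/233
merge 50/233 + 50/233 → 100/233
merge 52/233 + 81/233 → 133/233
merge 100/233 + 133/233 → 1
L = 37/233 + 81/233 + 100/233 + 133/233 + 1 = 584/233 ≈ 2.506 bits/symbol.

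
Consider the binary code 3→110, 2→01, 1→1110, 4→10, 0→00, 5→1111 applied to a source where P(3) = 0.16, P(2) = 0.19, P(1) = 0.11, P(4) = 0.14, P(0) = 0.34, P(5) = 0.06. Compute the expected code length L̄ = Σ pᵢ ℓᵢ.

2.5 bits/symbol

L̄ = Σ pᵢ·ℓᵢ = 0.16·3 + 0.19·2 + 0.11·4 + 0.14·2 + 0.34·2 + 0.06·4 = 2.5 bits/symbol.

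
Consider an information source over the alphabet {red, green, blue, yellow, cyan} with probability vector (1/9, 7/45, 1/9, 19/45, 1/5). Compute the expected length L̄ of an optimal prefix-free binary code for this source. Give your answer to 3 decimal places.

Repeatedly combine the two least-probable nodes; the expected code length is the sum of the merged weights.
merge 1/9 + 1/9 → 2/9
merge 7/45 + 1/5 → 16/45
merge 2/9 + 16/45 → 26/45
merge 19/45 + 26/45 → 1
L = 2/9 + 16/45 + 26/45 + 1 = 97/45 ≈ 2.156 bits/symbol.

2.156 bits/symbol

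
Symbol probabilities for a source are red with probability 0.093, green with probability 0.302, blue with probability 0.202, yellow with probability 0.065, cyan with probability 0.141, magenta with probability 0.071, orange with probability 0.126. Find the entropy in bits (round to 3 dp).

2.609 bits

H = −Σ pᵢ log₂ pᵢ.
−0.093·log₂(0.093) = 0.3187
−0.302·log₂(0.302) = 0.5217
−0.202·log₂(0.202) = 0.4661
−0.065·log₂(0.065) = 0.2563
−0.141·log₂(0.141) = 0.3985
−0.071·log₂(0.071) = 0.2709
−0.126·log₂(0.126) = 0.3766
Sum ≈ 2.6088 → 2.609 bits.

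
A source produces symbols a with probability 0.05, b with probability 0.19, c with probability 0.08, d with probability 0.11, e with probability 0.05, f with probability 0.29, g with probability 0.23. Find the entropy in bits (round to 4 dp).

H = −Σ pᵢ log₂ pᵢ.
−0.05·log₂(0.05) = 0.2161
−0.19·log₂(0.19) = 0.4552
−0.08·log₂(0.08) = 0.2915
−0.11·log₂(0.11) = 0.3503
−0.05·log₂(0.05) = 0.2161
−0.29·log₂(0.29) = 0.5179
−0.23·log₂(0.23) = 0.4877
Sum ≈ 2.5348 → 2.5348 bits.

2.5348 bits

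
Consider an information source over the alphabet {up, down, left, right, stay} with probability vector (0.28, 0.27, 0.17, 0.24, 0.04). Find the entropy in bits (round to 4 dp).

H = −Σ pᵢ log₂ pᵢ.
−0.28·log₂(0.28) = 0.5142
−0.27·log₂(0.27) = 0.5100
−0.17·log₂(0.17) = 0.4346
−0.24·log₂(0.24) = 0.4941
−0.04·log₂(0.04) = 0.1858
Sum ≈ 2.1387 → 2.1387 bits.

2.1387 bits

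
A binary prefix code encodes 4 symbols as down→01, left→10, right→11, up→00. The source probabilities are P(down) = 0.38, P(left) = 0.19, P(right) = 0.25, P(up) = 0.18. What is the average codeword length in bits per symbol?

L̄ = Σ pᵢ·ℓᵢ = 0.38·2 + 0.19·2 + 0.25·2 + 0.18·2 = 2 bits/symbol.

2 bits/symbol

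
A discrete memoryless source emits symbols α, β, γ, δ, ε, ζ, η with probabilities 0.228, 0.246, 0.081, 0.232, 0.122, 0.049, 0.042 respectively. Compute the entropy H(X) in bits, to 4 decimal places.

2.5423 bits

H = −Σ pᵢ log₂ pᵢ.
−0.228·log₂(0.228) = 0.4863
−0.246·log₂(0.246) = 0.4977
−0.081·log₂(0.081) = 0.2937
−0.232·log₂(0.232) = 0.4890
−0.122·log₂(0.122) = 0.3703
−0.049·log₂(0.049) = 0.2132
−0.042·log₂(0.042) = 0.1921
Sum ≈ 2.5423 → 2.5423 bits.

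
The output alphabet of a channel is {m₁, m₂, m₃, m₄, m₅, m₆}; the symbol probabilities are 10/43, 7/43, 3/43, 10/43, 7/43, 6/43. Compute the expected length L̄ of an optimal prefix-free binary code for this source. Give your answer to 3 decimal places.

2.535 bits/symbol

Repeatedly combine the two least-probable nodes; the expected code length is the sum of the merged weights.
merge 3/43 + 6/43 → 9/43
merge 7/43 + 7/43 → 14/43
merge 9/43 + 10/43 → 19/43
merge 10/43 + 14/43 → 24/43
merge 19/43 + 24/43 → 1
L = 9/43 + 14/43 + 19/43 + 24/43 + 1 = 109/43 ≈ 2.535 bits/symbol.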